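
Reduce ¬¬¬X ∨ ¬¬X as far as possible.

True

¬¬¬X ∨ ¬¬X
= ¬X ∨ ¬¬X   [double negation]
= ¬X ∨ X   [double negation]
= True   [complement]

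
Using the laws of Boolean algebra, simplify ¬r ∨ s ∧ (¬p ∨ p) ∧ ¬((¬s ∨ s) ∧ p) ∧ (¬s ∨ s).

¬r ∨ s ∧ ¬p

¬r ∨ s ∧ (¬p ∨ p) ∧ ¬((¬s ∨ s) ∧ p) ∧ (¬s ∨ s)
= ¬r ∨ s ∧ (¬p ∨ p) ∧ ¬p ∧ (¬s ∨ s)   [complement / identity]
= ¬r ∨ s ∧ ¬p ∧ (¬s ∨ s)   [complement / identity]
= ¬r ∨ s ∧ ¬p   [complement / identity]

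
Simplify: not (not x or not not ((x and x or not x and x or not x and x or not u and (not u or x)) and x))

False

not (not x or not not ((x and x or not x and x or not x and x or not u and (not u or x)) and x))
= not (not x or not not ((x and x or not x and x or not u and (not u or x)) and x))
= not (not x or not not ((x or not u and (not u or x)) and x))
= x and not ((x or not u and (not u or x)) and x)
= x and not ((x or not u) and x)
= x and not x
= False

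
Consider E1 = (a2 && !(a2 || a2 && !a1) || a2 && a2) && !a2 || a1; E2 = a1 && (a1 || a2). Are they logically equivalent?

E1: (a2 && !(a2 || a2 && !a1) || a2 && a2) && !a2 || a1
    = (a2 && !a2 || a2 && a2) && !a2 || a1   — absorption
    = a2 && !a2 || a1   — distribution
    = a1   — complement / identity
E2: a1 && (a1 || a2)
    = a1   — absorption
Both reduce to a1, so they are equivalent.

Yes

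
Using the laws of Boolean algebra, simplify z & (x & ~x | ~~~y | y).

z & (x & ~x | ~~~y | y)
= z & (~~~y | y)
= z & (~y | y)
= z

z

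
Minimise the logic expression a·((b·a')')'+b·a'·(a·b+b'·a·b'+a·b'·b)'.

a·((b·a')')'+b·a'·(a·b+b'·a·b'+a·b'·b)'
= a·((b·a')')'+b·a'·(a·b+a·b')'   (distribution)
= a·b·a'+b·a'·(a·b+a·b')'   (double negation)
= a·b·a'+b·a'·a'   (distribution)
= b·a'   (distribution)

b·a'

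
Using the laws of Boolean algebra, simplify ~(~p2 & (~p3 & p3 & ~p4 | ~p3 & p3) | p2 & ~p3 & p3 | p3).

~p3

~(~p2 & (~p3 & p3 & ~p4 | ~p3 & p3) | p2 & ~p3 & p3 | p3)
= ~(~p2 & ~p3 & p3 | p2 & ~p3 & p3 | p3)   — absorption
= ~(~p3 & p3 | p3)   — distribution
= ~p3   — complement / identity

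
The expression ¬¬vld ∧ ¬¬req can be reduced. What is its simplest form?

vld ∧ req

¬¬vld ∧ ¬¬req
= ¬¬vld ∧ req
= vld ∧ req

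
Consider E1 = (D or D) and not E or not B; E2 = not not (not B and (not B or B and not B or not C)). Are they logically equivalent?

E1: (D or D) and not E or not B
    = D and not E or not B   — idempotence
E2: not not (not B and (not B or B and not B or not C))
    = not not (not B and (not B or not C))   — complement / identity
    = not not not B   — absorption
    = not B   — double negation
These differ: at B=1, C=0, D=1, E=0, E1 = 1 but E2 = 0.

No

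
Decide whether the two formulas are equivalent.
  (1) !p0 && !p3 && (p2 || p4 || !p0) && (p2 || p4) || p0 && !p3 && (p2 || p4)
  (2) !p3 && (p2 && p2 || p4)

Yes

E1: !p0 && !p3 && (p2 || p4 || !p0) && (p2 || p4) || p0 && !p3 && (p2 || p4)
    = !p0 && !p3 && (p2 || p4) || p0 && !p3 && (p2 || p4)   (absorption)
    = !p3 && (p2 || p4)   (distribution)
E2: !p3 && (p2 && p2 || p4)
    = !p3 && (p2 || p4)   (idempotence)
Both reduce to !p3 && (p2 || p4), so they are equivalent.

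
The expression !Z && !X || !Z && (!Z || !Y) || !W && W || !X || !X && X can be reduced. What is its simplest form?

!Z || !X

!Z && !X || !Z && (!Z || !Y) || !W && W || !X || !X && X
= !Z && !X || !Z && (!Z || !Y) || !W && W || !X   (complement / identity)
= !Z && !X || !Z || !W && W || !X   (absorption)
= !Z && !X || !Z || !X   (complement / identity)
= !Z || !X   (absorption)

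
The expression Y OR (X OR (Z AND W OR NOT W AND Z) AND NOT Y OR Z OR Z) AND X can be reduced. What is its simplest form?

Y OR X

Y OR (X OR (Z AND W OR NOT W AND Z) AND NOT Y OR Z OR Z) AND X
= Y OR (X OR Z AND NOT Y OR Z OR Z) AND X
= Y OR (X OR Z OR Z) AND X
= Y OR (X OR Z) AND X
= Y OR X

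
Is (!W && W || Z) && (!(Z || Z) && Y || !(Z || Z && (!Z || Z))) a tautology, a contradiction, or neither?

contradiction

(!W && W || Z) && (!(Z || Z) && Y || !(Z || Z && (!Z || Z)))
= (!W && W || Z) && (!(Z || Z) && Y || !(Z || Z))
= (!W && W || Z) && !(Z || Z)
= (!W && W || Z) && !Z
= Z && !Z
= false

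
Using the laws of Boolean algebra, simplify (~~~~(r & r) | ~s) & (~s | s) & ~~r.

r

(~~~~(r & r) | ~s) & (~s | s) & ~~r
= (~~(r & r) | ~s) & (~s | s) & ~~r   (double negation)
= (~~r | ~s) & (~s | s) & ~~r   (idempotence)
= (~~r | ~s) & ~~r   (complement / identity)
= ~~r   (absorption)
= r   (double negation)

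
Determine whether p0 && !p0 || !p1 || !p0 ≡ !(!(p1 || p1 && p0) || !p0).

No

E1: p0 && !p0 || !p1 || !p0
    = !p1 || !p0   — complement / identity
E2: !(!(p1 || p1 && p0) || !p0)
    = (p1 || p1 && p0) && p0   — De Morgan
    = p1 && p0   — absorption
These differ: at p0=0, p1=0, E1 = 1 but E2 = 0.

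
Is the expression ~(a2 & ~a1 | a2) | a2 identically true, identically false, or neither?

~(a2 & ~a1 | a2) | a2
= ~a2 | a2
= 1

identically true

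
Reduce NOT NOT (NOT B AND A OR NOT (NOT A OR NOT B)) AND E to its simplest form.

NOT NOT (NOT B AND A OR NOT (NOT A OR NOT B)) AND E
= NOT NOT (NOT B AND A OR A AND B) AND E   — De Morgan
= NOT NOT A AND E   — distribution
= A AND E   — double negation

A AND E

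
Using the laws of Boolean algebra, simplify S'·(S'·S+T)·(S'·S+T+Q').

S'·T

S'·(S'·S+T)·(S'·S+T+Q')
= S'·(S'·S+T)   (absorption)
= S'·T   (complement / identity)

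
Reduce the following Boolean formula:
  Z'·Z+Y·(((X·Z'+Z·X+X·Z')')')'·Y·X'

Y·X'

Z'·Z+Y·(((X·Z'+Z·X+X·Z')')')'·Y·X'
= Z'·Z+Y·(X·Z'+Z·X+X·Z')'·Y·X'   — double negation
= Y·(X·Z'+Z·X+X·Z')'·Y·X'   — complement / identity
= Y·(X+X·Z')'·Y·X'   — distribution
= Y·X'·Y·X'   — absorption
= Y·X'   — idempotence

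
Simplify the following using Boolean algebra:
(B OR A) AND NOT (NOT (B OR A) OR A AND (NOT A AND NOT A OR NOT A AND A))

B OR A

(B OR A) AND NOT (NOT (B OR A) OR A AND (NOT A AND NOT A OR NOT A AND A))
= (B OR A) AND NOT (NOT (B OR A) OR A AND NOT A)   — distribution
= (B OR A) AND NOT NOT (B OR A)   — complement / identity
= (B OR A) AND (B OR A)   — double negation
= B OR A   — idempotence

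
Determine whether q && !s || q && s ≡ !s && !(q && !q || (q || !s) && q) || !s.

E1: q && !s || q && s
    = q   [distribution]
E2: !s && !(q && !q || (q || !s) && q) || !s
    = !s && !((q || !s) && q) || !s   [complement / identity]
    = !s && !q || !s   [absorption]
    = !s   [absorption]
These differ: at q=0, s=0, E1 = 0 but E2 = 1.

No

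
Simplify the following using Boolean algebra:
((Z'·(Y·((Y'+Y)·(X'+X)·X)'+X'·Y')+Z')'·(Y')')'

Z'+Y'

((Z'·(Y·((Y'+Y)·(X'+X)·X)'+X'·Y')+Z')'·(Y')')'
= Z'·(Y·((Y'+Y)·(X'+X)·X)'+X'·Y')+Z'+Y'   (De Morgan)
= Z'·(Y·((X'+X)·X)'+X'·Y')+Z'+Y'   (complement / identity)
= Z'·(Y·X'+X'·Y')+Z'+Y'   (complement / identity)
= Z'·X'+Z'+Y'   (distribution)
= Z'+Y'   (absorption)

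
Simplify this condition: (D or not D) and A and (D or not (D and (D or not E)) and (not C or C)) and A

(D or not D) and A and (D or not (D and (D or not E)) and (not C or C)) and A
= (D or not D) and A and (D or not D and (not C or C)) and A
= (D or not D) and A and (D or not D) and A
= (D or not D) and A
= A

A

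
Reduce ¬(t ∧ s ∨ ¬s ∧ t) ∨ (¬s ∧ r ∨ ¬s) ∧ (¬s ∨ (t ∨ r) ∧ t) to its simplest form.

¬t ∨ ¬s

¬(t ∧ s ∨ ¬s ∧ t) ∨ (¬s ∧ r ∨ ¬s) ∧ (¬s ∨ (t ∨ r) ∧ t)
= ¬(t ∧ s ∨ ¬s ∧ t) ∨ (¬s ∧ r ∨ ¬s) ∧ (¬s ∨ t)   (absorption)
= ¬t ∨ (¬s ∧ r ∨ ¬s) ∧ (¬s ∨ t)   (distribution)
= ¬t ∨ ¬s ∧ (¬s ∨ t)   (absorption)
= ¬t ∨ ¬s   (absorption)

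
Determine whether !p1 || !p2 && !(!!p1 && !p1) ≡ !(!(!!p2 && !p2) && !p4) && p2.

No

E1: !p1 || !p2 && !(!!p1 && !p1)
    = !p1 || !p2 && (!p1 || p1)   — De Morgan
    = !p1 || !p2   — complement / identity
E2: !(!(!!p2 && !p2) && !p4) && p2
    = !(!(p2 && !p2) && !p4) && p2   — double negation
    = (p2 && !p2 || p4) && p2   — De Morgan
    = p4 && p2   — complement / identity
These differ: at p1=0, p2=0, p4=1, E1 = 1 but E2 = 0.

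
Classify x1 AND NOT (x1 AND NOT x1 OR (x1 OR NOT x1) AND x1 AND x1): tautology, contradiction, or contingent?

contradiction

x1 AND NOT (x1 AND NOT x1 OR (x1 OR NOT x1) AND x1 AND x1)
= x1 AND NOT (x1 AND NOT x1 OR x1 AND x1)   — complement / identity
= x1 AND NOT x1   — distribution
= FALSE   — complement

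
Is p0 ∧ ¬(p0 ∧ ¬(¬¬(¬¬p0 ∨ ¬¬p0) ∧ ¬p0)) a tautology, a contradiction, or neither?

p0 ∧ ¬(p0 ∧ ¬(¬¬(¬¬p0 ∨ ¬¬p0) ∧ ¬p0))
= p0 ∧ ¬(p0 ∧ ¬(¬¬¬¬p0 ∧ ¬p0))   — idempotence
= p0 ∧ ¬(p0 ∧ (¬¬¬p0 ∨ p0))   — De Morgan
= p0 ∧ ¬(p0 ∧ (¬p0 ∨ p0))   — double negation
= p0 ∧ ¬p0   — complement / identity
= False   — complement

contradiction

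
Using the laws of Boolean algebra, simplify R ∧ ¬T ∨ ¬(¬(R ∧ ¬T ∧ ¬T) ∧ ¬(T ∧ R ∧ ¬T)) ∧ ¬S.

R ∧ ¬T

R ∧ ¬T ∨ ¬(¬(R ∧ ¬T ∧ ¬T) ∧ ¬(T ∧ R ∧ ¬T)) ∧ ¬S
= R ∧ ¬T ∨ (R ∧ ¬T ∧ ¬T ∨ T ∧ R ∧ ¬T) ∧ ¬S   (De Morgan)
= R ∧ ¬T ∨ R ∧ ¬T ∧ ¬S   (distribution)
= R ∧ ¬T   (absorption)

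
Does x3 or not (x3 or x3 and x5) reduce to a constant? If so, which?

yes, True

x3 or not (x3 or x3 and x5)
= x3 or not x3
= True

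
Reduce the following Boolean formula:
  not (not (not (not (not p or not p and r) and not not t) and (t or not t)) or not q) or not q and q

not (not (not (not (not p or not p and r) and not not t) and (t or not t)) or not q) or not q and q
= not (not (not (not not p and not not t) and (t or not t)) or not q) or not q and q   [absorption]
= not (not not (not not p and not not t) or not q) or not q and q   [complement / identity]
= not (not not (not not p and not not t) or not q)   [complement / identity]
= not (not not p and not not t) and q   [De Morgan]
= (not p or not t) and q   [De Morgan]

(not p or not t) and q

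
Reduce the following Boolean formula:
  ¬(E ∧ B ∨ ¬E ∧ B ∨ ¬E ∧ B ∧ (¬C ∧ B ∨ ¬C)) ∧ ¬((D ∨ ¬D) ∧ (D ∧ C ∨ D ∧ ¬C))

¬B ∧ ¬D

¬(E ∧ B ∨ ¬E ∧ B ∨ ¬E ∧ B ∧ (¬C ∧ B ∨ ¬C)) ∧ ¬((D ∨ ¬D) ∧ (D ∧ C ∨ D ∧ ¬C))
= ¬(E ∧ B ∨ ¬E ∧ B ∨ ¬E ∧ B ∧ ¬C) ∧ ¬((D ∨ ¬D) ∧ (D ∧ C ∨ D ∧ ¬C))   (absorption)
= ¬(E ∧ B ∨ ¬E ∧ B) ∧ ¬((D ∨ ¬D) ∧ (D ∧ C ∨ D ∧ ¬C))   (absorption)
= ¬(E ∧ B ∨ ¬E ∧ B) ∧ ¬(D ∧ C ∨ D ∧ ¬C)   (complement / identity)
= ¬(E ∧ B ∨ ¬E ∧ B) ∧ ¬D   (distribution)
= ¬B ∧ ¬D   (distribution)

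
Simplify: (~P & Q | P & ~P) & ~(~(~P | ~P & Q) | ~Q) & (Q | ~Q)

~P & Q

(~P & Q | P & ~P) & ~(~(~P | ~P & Q) | ~Q) & (Q | ~Q)
= (~P & Q | P & ~P) & ~(~~P | ~Q) & (Q | ~Q)   — absorption
= ~P & Q & ~(~~P | ~Q) & (Q | ~Q)   — complement / identity
= ~P & Q & ~(~~P | ~Q)   — complement / identity
= ~P & Q & ~P & Q   — De Morgan
= ~P & Q   — idempotence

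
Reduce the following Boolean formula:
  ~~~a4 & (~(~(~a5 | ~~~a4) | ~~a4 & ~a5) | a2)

~~~a4 & (~(~(~a5 | ~~~a4) | ~~a4 & ~a5) | a2)
= ~~~a4 & (~(a5 & ~~a4 | ~~a4 & ~a5) | a2)   — De Morgan
= ~~~a4 & (~~~a4 | a2)   — distribution
= ~~~a4   — absorption
= ~a4   — double negation

~a4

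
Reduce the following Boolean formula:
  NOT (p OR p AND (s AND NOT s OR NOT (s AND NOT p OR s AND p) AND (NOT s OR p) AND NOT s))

NOT (p OR p AND (s AND NOT s OR NOT (s AND NOT p OR s AND p) AND (NOT s OR p) AND NOT s))
= NOT (p OR p AND (s AND NOT s OR NOT (s AND NOT p OR s AND p) AND NOT s))   (absorption)
= NOT (p OR p AND (s AND NOT s OR NOT s AND NOT s))   (distribution)
= NOT (p OR p AND NOT s)   (distribution)
= NOT p   (absorption)

NOT p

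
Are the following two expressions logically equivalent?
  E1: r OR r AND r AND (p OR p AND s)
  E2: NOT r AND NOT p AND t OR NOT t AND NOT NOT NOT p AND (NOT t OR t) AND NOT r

E1: r OR r AND r AND (p OR p AND s)
    = r OR r AND r AND p
    = r OR r AND p
    = r
E2: NOT r AND NOT p AND t OR NOT t AND NOT NOT NOT p AND (NOT t OR t) AND NOT r
    = NOT r AND NOT p AND t OR NOT t AND NOT NOT NOT p AND NOT r
    = NOT r AND NOT p AND t OR NOT t AND NOT p AND NOT r
    = NOT r AND (NOT p AND t OR NOT t AND NOT p)
    = NOT r AND NOT p
These differ: at p=1, r=1, s=1, t=0, E1 = 1 but E2 = 0.

No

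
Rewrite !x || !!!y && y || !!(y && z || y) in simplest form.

!x || y

!x || !!!y && y || !!(y && z || y)
= !x || !!!y && y || !!y   — absorption
= !x || !y && y || !!y   — double negation
= !x || !!y   — complement / identity
= !x || y   — double negation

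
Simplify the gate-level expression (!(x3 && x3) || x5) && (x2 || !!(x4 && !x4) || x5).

(!(x3 && x3) || x5) && (x2 || !!(x4 && !x4) || x5)
= (!(x3 && x3) || x5) && (x2 || x4 && !x4 || x5)   [double negation]
= (!x3 || x5) && (x2 || x4 && !x4 || x5)   [idempotence]
= !x3 && (x2 || x4 && !x4) || x5   [distribution]
= !x3 && x2 || x5   [complement / identity]

!x3 && x2 || x5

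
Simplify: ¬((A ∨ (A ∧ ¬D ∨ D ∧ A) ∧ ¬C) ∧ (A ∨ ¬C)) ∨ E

¬A ∨ E

¬((A ∨ (A ∧ ¬D ∨ D ∧ A) ∧ ¬C) ∧ (A ∨ ¬C)) ∨ E
= ¬((A ∨ A ∧ ¬C) ∧ (A ∨ ¬C)) ∨ E   — distribution
= ¬(A ∧ (A ∨ ¬C)) ∨ E   — absorption
= ¬A ∨ E   — absorption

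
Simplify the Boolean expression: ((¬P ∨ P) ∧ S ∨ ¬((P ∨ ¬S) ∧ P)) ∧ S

((¬P ∨ P) ∧ S ∨ ¬((P ∨ ¬S) ∧ P)) ∧ S
= ((¬P ∨ P) ∧ S ∨ ¬P) ∧ S   [absorption]
= (S ∨ ¬P) ∧ S   [complement / identity]
= S   [absorption]

S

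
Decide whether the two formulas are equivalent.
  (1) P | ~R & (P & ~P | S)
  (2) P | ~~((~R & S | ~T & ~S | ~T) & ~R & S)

Yes

E1: P | ~R & (P & ~P | S)
    = P | ~R & S
E2: P | ~~((~R & S | ~T & ~S | ~T) & ~R & S)
    = P | ~~((~R & S | ~T) & ~R & S)
    = P | ~~(~R & S)
    = P | ~R & S
Both reduce to P | ~R & S, so they are equivalent.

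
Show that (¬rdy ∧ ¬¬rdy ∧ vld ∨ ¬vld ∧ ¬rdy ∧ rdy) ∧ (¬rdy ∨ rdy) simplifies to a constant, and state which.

False

(¬rdy ∧ ¬¬rdy ∧ vld ∨ ¬vld ∧ ¬rdy ∧ rdy) ∧ (¬rdy ∨ rdy)
= (¬rdy ∧ rdy ∧ vld ∨ ¬vld ∧ ¬rdy ∧ rdy) ∧ (¬rdy ∨ rdy)   [double negation]
= ¬rdy ∧ rdy ∧ vld ∨ ¬vld ∧ ¬rdy ∧ rdy   [complement / identity]
= ¬rdy ∧ rdy   [distribution]
= False   [complement]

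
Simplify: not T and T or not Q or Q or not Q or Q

not T and T or not Q or Q or not Q or Q
= not T and T or not Q or Q   [idempotence]
= not Q or Q   [complement / identity]
= True   [complement]

True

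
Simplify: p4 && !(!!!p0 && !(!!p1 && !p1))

p4 && p0

p4 && !(!!!p0 && !(!!p1 && !p1))
= p4 && !(!!!p0 && (!p1 || p1))   (De Morgan)
= p4 && !!!!p0   (complement / identity)
= p4 && !!p0   (double negation)
= p4 && p0   (double negation)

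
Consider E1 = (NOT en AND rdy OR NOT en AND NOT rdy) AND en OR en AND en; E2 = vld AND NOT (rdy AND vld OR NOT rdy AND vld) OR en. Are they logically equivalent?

Yes

E1: (NOT en AND rdy OR NOT en AND NOT rdy) AND en OR en AND en
    = NOT en AND en OR en AND en   — distribution
    = en   — distribution
E2: vld AND NOT (rdy AND vld OR NOT rdy AND vld) OR en
    = vld AND NOT vld OR en   — distribution
    = en   — complement / identity
Both reduce to en, so they are equivalent.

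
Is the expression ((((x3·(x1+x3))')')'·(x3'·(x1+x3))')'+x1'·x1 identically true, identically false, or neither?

neither

((((x3·(x1+x3))')')'·(x3'·(x1+x3))')'+x1'·x1
= ((x3·(x1+x3))')'+x3'·(x1+x3)+x1'·x1
= ((x3·(x1+x3))')'+x3'·(x1+x3)
= x3·(x1+x3)+x3'·(x1+x3)
= x1+x3
This depends on x1, x3, so it is not a constant.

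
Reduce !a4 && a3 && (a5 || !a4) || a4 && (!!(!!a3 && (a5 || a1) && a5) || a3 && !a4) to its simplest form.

!a4 && a3 && (a5 || !a4) || a4 && (!!(!!a3 && (a5 || a1) && a5) || a3 && !a4)
= !a4 && a3 && (a5 || !a4) || a4 && (!!(a3 && (a5 || a1) && a5) || a3 && !a4)   — double negation
= !a4 && a3 && (a5 || !a4) || a4 && (!!(a3 && a5) || a3 && !a4)   — absorption
= !a4 && a3 && (a5 || !a4) || a4 && (a3 && a5 || a3 && !a4)   — double negation
= !a4 && a3 && (a5 || !a4) || a4 && a3 && (a5 || !a4)   — distribution
= a3 && (a5 || !a4)   — distribution

a3 && (a5 || !a4)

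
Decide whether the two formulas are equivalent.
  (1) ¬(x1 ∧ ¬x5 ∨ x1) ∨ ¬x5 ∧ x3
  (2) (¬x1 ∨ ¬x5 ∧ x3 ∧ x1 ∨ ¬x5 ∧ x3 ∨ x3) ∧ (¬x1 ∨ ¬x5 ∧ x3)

Yes

E1: ¬(x1 ∧ ¬x5 ∨ x1) ∨ ¬x5 ∧ x3
    = ¬x1 ∨ ¬x5 ∧ x3
E2: (¬x1 ∨ ¬x5 ∧ x3 ∧ x1 ∨ ¬x5 ∧ x3 ∨ x3) ∧ (¬x1 ∨ ¬x5 ∧ x3)
    = (¬x1 ∨ ¬x5 ∧ x3 ∨ x3) ∧ (¬x1 ∨ ¬x5 ∧ x3)
    = ¬x1 ∨ ¬x5 ∧ x3
Both reduce to ¬x1 ∨ ¬x5 ∧ x3, so they are equivalent.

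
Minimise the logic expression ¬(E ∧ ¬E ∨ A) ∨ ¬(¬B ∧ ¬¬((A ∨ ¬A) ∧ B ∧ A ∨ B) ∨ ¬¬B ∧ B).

¬(E ∧ ¬E ∨ A) ∨ ¬(¬B ∧ ¬¬((A ∨ ¬A) ∧ B ∧ A ∨ B) ∨ ¬¬B ∧ B)
= ¬A ∨ ¬(¬B ∧ ¬¬((A ∨ ¬A) ∧ B ∧ A ∨ B) ∨ ¬¬B ∧ B)   (complement / identity)
= ¬A ∨ ¬(¬B ∧ ¬¬(B ∧ A ∨ B) ∨ ¬¬B ∧ B)   (complement / identity)
= ¬A ∨ ¬(¬B ∧ ¬¬B ∨ ¬¬B ∧ B)   (absorption)
= ¬A ∨ ¬¬¬B   (distribution)
= ¬A ∨ ¬B   (double negation)

¬A ∨ ¬B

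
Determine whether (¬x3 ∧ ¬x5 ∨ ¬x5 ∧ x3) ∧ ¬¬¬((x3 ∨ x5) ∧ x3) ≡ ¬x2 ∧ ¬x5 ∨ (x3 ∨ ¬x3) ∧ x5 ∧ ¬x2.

E1: (¬x3 ∧ ¬x5 ∨ ¬x5 ∧ x3) ∧ ¬¬¬((x3 ∨ x5) ∧ x3)
    = (¬x3 ∧ ¬x5 ∨ ¬x5 ∧ x3) ∧ ¬¬¬x3   (absorption)
    = (¬x3 ∧ ¬x5 ∨ ¬x5 ∧ x3) ∧ ¬x3   (double negation)
    = ¬x5 ∧ ¬x3   (distribution)
E2: ¬x2 ∧ ¬x5 ∨ (x3 ∨ ¬x3) ∧ x5 ∧ ¬x2
    = ¬x2 ∧ ¬x5 ∨ x5 ∧ ¬x2   (complement / identity)
    = ¬x2   (distribution)
These differ: at x2=1, x3=0, x5=0, E1 = 1 but E2 = 0.

No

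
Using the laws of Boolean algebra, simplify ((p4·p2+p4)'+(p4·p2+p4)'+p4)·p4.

((p4·p2+p4)'+(p4·p2+p4)'+p4)·p4
= ((p4·p2+p4)'+p4)·p4
= (p4'+p4)·p4
= p4

p4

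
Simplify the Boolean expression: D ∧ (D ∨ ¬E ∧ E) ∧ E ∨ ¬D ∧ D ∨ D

D ∧ (D ∨ ¬E ∧ E) ∧ E ∨ ¬D ∧ D ∨ D
= D ∧ (D ∨ ¬E ∧ E) ∧ E ∨ D   [complement / identity]
= D ∧ D ∧ E ∨ D   [complement / identity]
= D ∧ E ∨ D   [idempotence]
= D   [absorption]

D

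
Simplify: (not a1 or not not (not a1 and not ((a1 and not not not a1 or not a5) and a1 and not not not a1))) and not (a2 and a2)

(not a1 or not not (not a1 and not ((a1 and not not not a1 or not a5) and a1 and not not not a1))) and not (a2 and a2)
= (not a1 or not not (not a1 and not (a1 and not not not a1))) and not (a2 and a2)   — absorption
= (not a1 or not not (not a1 and not (a1 and not a1))) and not (a2 and a2)   — double negation
= (not a1 or not (a1 or a1 and not a1)) and not (a2 and a2)   — De Morgan
= (not a1 or not a1) and not (a2 and a2)   — complement / identity
= not a1 and not (a2 and a2)   — idempotence
= not a1 and not a2   — idempotence

not a1 and not a2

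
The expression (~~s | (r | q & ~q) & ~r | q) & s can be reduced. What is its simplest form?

s

(~~s | (r | q & ~q) & ~r | q) & s
= (~~s | r & ~r | q) & s   (complement / identity)
= (~~s | q) & s   (complement / identity)
= (s | q) & s   (double negation)
= s   (absorption)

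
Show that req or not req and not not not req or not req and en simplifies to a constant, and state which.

req or not req and not not not req or not req and en
= req or not req and not req or not req and en   (double negation)
= req or (not req or en) and not req   (distribution)
= req or not req   (absorption)
= True   (complement)

True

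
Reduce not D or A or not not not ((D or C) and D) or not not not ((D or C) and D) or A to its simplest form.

not D or A or not not not ((D or C) and D) or not not not ((D or C) and D) or A
= not D or A or not not not ((D or C) and D) or A   (idempotence)
= not D or A or not ((D or C) and D) or A   (double negation)
= not D or A or not D or A   (absorption)
= not D or A   (idempotence)

not D or A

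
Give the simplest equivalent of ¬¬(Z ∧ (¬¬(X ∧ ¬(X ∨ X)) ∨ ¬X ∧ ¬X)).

¬¬(Z ∧ (¬¬(X ∧ ¬(X ∨ X)) ∨ ¬X ∧ ¬X))
= ¬¬(Z ∧ (¬¬(X ∧ ¬X) ∨ ¬X ∧ ¬X))   [idempotence]
= ¬¬(Z ∧ (X ∧ ¬X ∨ ¬X ∧ ¬X))   [double negation]
= ¬¬(Z ∧ ¬X)   [distribution]
= Z ∧ ¬X   [double negation]

Z ∧ ¬X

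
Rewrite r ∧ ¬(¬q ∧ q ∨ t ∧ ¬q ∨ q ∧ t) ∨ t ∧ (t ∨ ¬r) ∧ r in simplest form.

r ∧ ¬(¬q ∧ q ∨ t ∧ ¬q ∨ q ∧ t) ∨ t ∧ (t ∨ ¬r) ∧ r
= r ∧ ¬(¬q ∧ q ∨ t) ∨ t ∧ (t ∨ ¬r) ∧ r
= r ∧ ¬t ∨ t ∧ (t ∨ ¬r) ∧ r
= r ∧ ¬t ∨ t ∧ r
= r

r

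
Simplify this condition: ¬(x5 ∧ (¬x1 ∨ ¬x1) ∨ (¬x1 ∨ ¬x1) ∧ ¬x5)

x1

¬(x5 ∧ (¬x1 ∨ ¬x1) ∨ (¬x1 ∨ ¬x1) ∧ ¬x5)
= ¬(¬x1 ∨ ¬x1)
= ¬¬x1
= x1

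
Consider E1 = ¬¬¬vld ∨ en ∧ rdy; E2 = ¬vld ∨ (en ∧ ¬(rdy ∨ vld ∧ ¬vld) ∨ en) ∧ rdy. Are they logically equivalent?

Yes

E1: ¬¬¬vld ∨ en ∧ rdy
    = ¬vld ∨ en ∧ rdy
E2: ¬vld ∨ (en ∧ ¬(rdy ∨ vld ∧ ¬vld) ∨ en) ∧ rdy
    = ¬vld ∨ (en ∧ ¬rdy ∨ en) ∧ rdy
    = ¬vld ∨ en ∧ rdy
Both reduce to ¬vld ∨ en ∧ rdy, so they are equivalent.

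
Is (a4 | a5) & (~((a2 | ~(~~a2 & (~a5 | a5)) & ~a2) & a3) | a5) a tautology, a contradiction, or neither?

neither

(a4 | a5) & (~((a2 | ~(~~a2 & (~a5 | a5)) & ~a2) & a3) | a5)
= (a4 | a5) & (~((a2 | ~~~a2 & ~a2) & a3) | a5)   (complement / identity)
= (a4 | a5) & (~((a2 | ~a2 & ~a2) & a3) | a5)   (double negation)
= a4 & ~((a2 | ~a2 & ~a2) & a3) | a5   (distribution)
= a4 & ~((a2 | ~a2) & a3) | a5   (idempotence)
= a4 & ~a3 | a5   (complement / identity)
This depends on a3, a4, a5, so it is not a constant.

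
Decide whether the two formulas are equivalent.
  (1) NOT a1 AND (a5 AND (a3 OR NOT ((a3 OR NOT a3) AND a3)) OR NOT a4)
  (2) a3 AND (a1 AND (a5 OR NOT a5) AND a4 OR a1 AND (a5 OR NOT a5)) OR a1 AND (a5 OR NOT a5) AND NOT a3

E1: NOT a1 AND (a5 AND (a3 OR NOT ((a3 OR NOT a3) AND a3)) OR NOT a4)
    = NOT a1 AND (a5 AND (a3 OR NOT a3) OR NOT a4)   (complement / identity)
    = NOT a1 AND (a5 OR NOT a4)   (complement / identity)
E2: a3 AND (a1 AND (a5 OR NOT a5) AND a4 OR a1 AND (a5 OR NOT a5)) OR a1 AND (a5 OR NOT a5) AND NOT a3
    = a3 AND a1 AND (a5 OR NOT a5) OR a1 AND (a5 OR NOT a5) AND NOT a3   (absorption)
    = a1 AND (a5 OR NOT a5)   (distribution)
    = a1   (complement / identity)
These differ: at a1=1, a3=0, a4=0, a5=1, E1 = 0 but E2 = 1.

No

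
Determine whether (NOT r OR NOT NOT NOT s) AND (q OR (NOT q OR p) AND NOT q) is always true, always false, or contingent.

contingent

(NOT r OR NOT NOT NOT s) AND (q OR (NOT q OR p) AND NOT q)
= (NOT r OR NOT s) AND (q OR (NOT q OR p) AND NOT q)   — double negation
= (NOT r OR NOT s) AND (q OR NOT q)   — absorption
= NOT r OR NOT s   — complement / identity
This depends on r, s, so it is not a constant.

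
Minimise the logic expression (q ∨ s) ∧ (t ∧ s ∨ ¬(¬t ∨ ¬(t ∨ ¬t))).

(q ∨ s) ∧ (t ∧ s ∨ ¬(¬t ∨ ¬(t ∨ ¬t)))
= (q ∨ s) ∧ (t ∧ s ∨ t ∧ (t ∨ ¬t))
= (q ∨ s) ∧ (t ∧ s ∨ t)
= (q ∨ s) ∧ t

(q ∨ s) ∧ t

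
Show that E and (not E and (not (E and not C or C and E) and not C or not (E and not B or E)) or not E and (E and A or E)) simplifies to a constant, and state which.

False

E and (not E and (not (E and not C or C and E) and not C or not (E and not B or E)) or not E and (E and A or E))
= E and (not E and (not E and not C or not (E and not B or E)) or not E and (E and A or E))
= E and (not E and (not E and not C or not E) or not E and (E and A or E))
= E and (not E and not E or not E and (E and A or E))
= E and (not E and not E or not E and E)
= E and not E
= False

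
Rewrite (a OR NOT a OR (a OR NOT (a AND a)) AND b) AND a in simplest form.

a

(a OR NOT a OR (a OR NOT (a AND a)) AND b) AND a
= (a OR NOT a OR (a OR NOT a) AND b) AND a
= (a OR NOT a) AND a
= a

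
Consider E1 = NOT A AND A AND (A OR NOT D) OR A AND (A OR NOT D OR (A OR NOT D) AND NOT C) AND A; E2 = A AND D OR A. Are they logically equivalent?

Yes

E1: NOT A AND A AND (A OR NOT D) OR A AND (A OR NOT D OR (A OR NOT D) AND NOT C) AND A
    = NOT A AND A AND (A OR NOT D) OR A AND (A OR NOT D) AND A
    = A AND (A OR NOT D)
    = A
E2: A AND D OR A
    = A
Both reduce to A, so they are equivalent.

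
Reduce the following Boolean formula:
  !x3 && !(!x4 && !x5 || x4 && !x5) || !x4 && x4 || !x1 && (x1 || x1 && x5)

!x3 && !(!x4 && !x5 || x4 && !x5) || !x4 && x4 || !x1 && (x1 || x1 && x5)
= !x3 && !!x5 || !x4 && x4 || !x1 && (x1 || x1 && x5)   — distribution
= !x3 && !!x5 || !x4 && x4 || !x1 && x1   — absorption
= !x3 && !!x5 || !x4 && x4   — complement / identity
= !x3 && !!x5   — complement / identity
= !x3 && x5   — double negation

!x3 && x5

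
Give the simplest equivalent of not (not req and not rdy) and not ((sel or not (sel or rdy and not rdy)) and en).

not (not req and not rdy) and not ((sel or not (sel or rdy and not rdy)) and en)
= (req or rdy) and not ((sel or not (sel or rdy and not rdy)) and en)   (De Morgan)
= (req or rdy) and not ((sel or not sel) and en)   (complement / identity)
= (req or rdy) and not en   (complement / identity)

(req or rdy) and not en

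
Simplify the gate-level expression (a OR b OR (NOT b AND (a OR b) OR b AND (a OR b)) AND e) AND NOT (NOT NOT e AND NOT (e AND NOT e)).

(a OR b) AND NOT e

(a OR b OR (NOT b AND (a OR b) OR b AND (a OR b)) AND e) AND NOT (NOT NOT e AND NOT (e AND NOT e))
= (a OR b OR (a OR b) AND e) AND NOT (NOT NOT e AND NOT (e AND NOT e))   — distribution
= (a OR b) AND NOT (NOT NOT e AND NOT (e AND NOT e))   — absorption
= (a OR b) AND (NOT e OR e AND NOT e)   — De Morgan
= (a OR b) AND NOT e   — complement / identity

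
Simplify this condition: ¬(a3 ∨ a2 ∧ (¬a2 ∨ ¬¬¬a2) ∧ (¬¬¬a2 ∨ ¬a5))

¬a3

¬(a3 ∨ a2 ∧ (¬a2 ∨ ¬¬¬a2) ∧ (¬¬¬a2 ∨ ¬a5))
= ¬(a3 ∨ a2 ∧ (¬a2 ∧ ¬a5 ∨ ¬¬¬a2))
= ¬(a3 ∨ a2 ∧ (¬a2 ∧ ¬a5 ∨ ¬a2))
= ¬(a3 ∨ a2 ∧ ¬a2)
= ¬a3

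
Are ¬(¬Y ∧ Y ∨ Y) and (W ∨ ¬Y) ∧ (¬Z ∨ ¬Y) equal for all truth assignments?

E1: ¬(¬Y ∧ Y ∨ Y)
    = ¬Y   [complement / identity]
E2: (W ∨ ¬Y) ∧ (¬Z ∨ ¬Y)
    = W ∧ ¬Z ∨ ¬Y   [distribution]
These differ: at W=1, Y=1, Z=0, E1 = 0 but E2 = 1.

No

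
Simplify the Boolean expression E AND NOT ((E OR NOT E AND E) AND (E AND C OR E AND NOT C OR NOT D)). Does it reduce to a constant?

FALSE

E AND NOT ((E OR NOT E AND E) AND (E AND C OR E AND NOT C OR NOT D))
= E AND NOT ((E OR NOT E AND E) AND (E OR NOT D))
= E AND NOT (E AND (E OR NOT D))
= E AND NOT E
= FALSE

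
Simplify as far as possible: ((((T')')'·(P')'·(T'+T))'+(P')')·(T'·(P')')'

((((T')')'·(P')'·(T'+T))'+(P')')·(T'·(P')')'
= ((T'·(P')'·(T'+T))'+(P')')·(T'·(P')')'
= ((T'·(P')')'+(P')')·(T'·(P')')'
= ((T'·(P')')'+P)·(T'·(P')')'
= (T'·(P')')'
= T+P'

T+P'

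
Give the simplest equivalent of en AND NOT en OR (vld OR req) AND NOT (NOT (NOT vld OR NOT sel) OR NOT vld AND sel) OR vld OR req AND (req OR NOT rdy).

en AND NOT en OR (vld OR req) AND NOT (NOT (NOT vld OR NOT sel) OR NOT vld AND sel) OR vld OR req AND (req OR NOT rdy)
= en AND NOT en OR (vld OR req) AND NOT (NOT (NOT vld OR NOT sel) OR NOT vld AND sel) OR vld OR req
= en AND NOT en OR (vld OR req) AND NOT (vld AND sel OR NOT vld AND sel) OR vld OR req
= (vld OR req) AND NOT (vld AND sel OR NOT vld AND sel) OR vld OR req
= (vld OR req) AND NOT sel OR vld OR req
= vld OR req

vld OR req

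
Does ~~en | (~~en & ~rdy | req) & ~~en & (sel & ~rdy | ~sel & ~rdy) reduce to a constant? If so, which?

~~en | (~~en & ~rdy | req) & ~~en & (sel & ~rdy | ~sel & ~rdy)
= ~~en | (~~en & ~rdy | req) & ~~en & ~rdy   (distribution)
= ~~en | ~~en & ~rdy   (absorption)
= ~~en   (absorption)
= en   (double negation)
This depends on en, so it is not a constant.

no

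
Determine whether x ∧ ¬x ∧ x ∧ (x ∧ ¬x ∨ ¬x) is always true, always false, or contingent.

always false

x ∧ ¬x ∧ x ∧ (x ∧ ¬x ∨ ¬x)
= x ∧ ¬x ∧ x ∧ ¬x   [complement / identity]
= x ∧ ¬x   [idempotence]
= False   [complement]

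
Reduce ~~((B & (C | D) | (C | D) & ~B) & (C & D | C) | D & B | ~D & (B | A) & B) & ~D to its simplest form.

~~((B & (C | D) | (C | D) & ~B) & (C & D | C) | D & B | ~D & (B | A) & B) & ~D
= ~~((C | D) & (C & D | C) | D & B | ~D & (B | A) & B) & ~D   — distribution
= ~~((C | D) & (C & D | C) | D & B | ~D & B) & ~D   — absorption
= ((C | D) & (C & D | C) | D & B | ~D & B) & ~D   — double negation
= ((C | D) & C | D & B | ~D & B) & ~D   — absorption
= (C | D & B | ~D & B) & ~D   — absorption
= (C | B) & ~D   — distribution

(C | B) & ~D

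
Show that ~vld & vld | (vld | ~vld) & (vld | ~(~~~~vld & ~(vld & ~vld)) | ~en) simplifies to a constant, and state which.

~vld & vld | (vld | ~vld) & (vld | ~(~~~~vld & ~(vld & ~vld)) | ~en)
= ~vld & vld | (vld | ~vld) & (vld | ~~~vld | vld & ~vld | ~en)   [De Morgan]
= ~vld & vld | (vld | ~vld) & (vld | ~vld | vld & ~vld | ~en)   [double negation]
= (vld | ~vld) & (vld | ~vld | vld & ~vld | ~en)   [complement / identity]
= (vld | ~vld) & (vld | ~vld | ~en)   [complement / identity]
= vld | ~vld   [absorption]
= 1   [complement]

1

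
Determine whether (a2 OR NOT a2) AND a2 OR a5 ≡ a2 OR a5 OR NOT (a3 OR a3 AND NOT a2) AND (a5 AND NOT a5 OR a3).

E1: (a2 OR NOT a2) AND a2 OR a5
    = a2 OR a5   — complement / identity
E2: a2 OR a5 OR NOT (a3 OR a3 AND NOT a2) AND (a5 AND NOT a5 OR a3)
    = a2 OR a5 OR NOT (a3 OR a3 AND NOT a2) AND a3   — complement / identity
    = a2 OR a5 OR NOT a3 AND a3   — absorption
    = a2 OR a5   — complement / identity
Both reduce to a2 OR a5, so they are equivalent.

Yes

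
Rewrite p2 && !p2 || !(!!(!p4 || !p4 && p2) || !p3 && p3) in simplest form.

p2 && !p2 || !(!!(!p4 || !p4 && p2) || !p3 && p3)
= p2 && !p2 || !(!!!p4 || !p3 && p3)   (absorption)
= p2 && !p2 || !!!!p4   (complement / identity)
= p2 && !p2 || !!p4   (double negation)
= !!p4   (complement / identity)
= p4   (double negation)

p4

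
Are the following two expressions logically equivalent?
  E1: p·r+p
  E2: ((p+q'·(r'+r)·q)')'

Yes

E1: p·r+p
    = p
E2: ((p+q'·(r'+r)·q)')'
    = ((p+q'·q)')'
    = (p')'
    = p
Both reduce to p, so they are equivalent.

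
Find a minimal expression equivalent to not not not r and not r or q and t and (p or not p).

not r or q and t

not not not r and not r or q and t and (p or not p)
= not not not r and not r or q and t
= not r and not r or q and t
= not r or q and t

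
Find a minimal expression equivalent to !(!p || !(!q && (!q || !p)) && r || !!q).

!(!p || !(!q && (!q || !p)) && r || !!q)
= !(!p || !!q && r || !!q)
= !(!p || !!q)
= p && !q

p && !q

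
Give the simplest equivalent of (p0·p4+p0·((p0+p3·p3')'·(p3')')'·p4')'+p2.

(p0·p4+p0·((p0+p3·p3')'·(p3')')'·p4')'+p2
= (p0·p4+p0·(p0+p3·p3'+p3')·p4')'+p2
= (p0·p4+p0·(p0+p3')·p4')'+p2
= (p0·p4+p0·p4')'+p2
= p0'+p2

p0'+p2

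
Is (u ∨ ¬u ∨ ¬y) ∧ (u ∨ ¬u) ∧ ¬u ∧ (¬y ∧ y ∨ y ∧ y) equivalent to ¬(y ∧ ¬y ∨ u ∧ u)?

No

E1: (u ∨ ¬u ∨ ¬y) ∧ (u ∨ ¬u) ∧ ¬u ∧ (¬y ∧ y ∨ y ∧ y)
    = (u ∨ ¬u) ∧ ¬u ∧ (¬y ∧ y ∨ y ∧ y)   [absorption]
    = ¬u ∧ (¬y ∧ y ∨ y ∧ y)   [complement / identity]
    = ¬u ∧ y   [distribution]
E2: ¬(y ∧ ¬y ∨ u ∧ u)
    = ¬(u ∧ u)   [complement / identity]
    = ¬u   [idempotence]
These differ: at u=0, y=0, E1 = 0 but E2 = 1.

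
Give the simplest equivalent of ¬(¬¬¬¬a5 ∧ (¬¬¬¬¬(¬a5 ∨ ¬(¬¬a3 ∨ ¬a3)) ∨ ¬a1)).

¬(¬¬¬¬a5 ∧ (¬¬¬¬¬(¬a5 ∨ ¬(¬¬a3 ∨ ¬a3)) ∨ ¬a1))
= ¬(¬¬¬¬a5 ∧ (¬¬¬¬¬(¬a5 ∨ ¬a3 ∧ a3) ∨ ¬a1))   — De Morgan
= ¬(¬¬¬¬a5 ∧ (¬¬¬¬¬¬a5 ∨ ¬a1))   — complement / identity
= ¬(¬¬¬¬a5 ∧ (¬¬¬¬a5 ∨ ¬a1))   — double negation
= ¬¬¬¬¬a5   — absorption
= ¬¬¬a5   — double negation
= ¬a5   — double negation

¬a5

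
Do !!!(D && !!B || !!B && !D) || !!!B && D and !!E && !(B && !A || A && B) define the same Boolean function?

E1: !!!(D && !!B || !!B && !D) || !!!B && D
    = !!!!!B || !!!B && D   — distribution
    = !!!B || !!!B && D   — double negation
    = !!!B   — absorption
    = !B   — double negation
E2: !!E && !(B && !A || A && B)
    = E && !(B && !A || A && B)   — double negation
    = E && !B   — distribution
These differ: at A=0, B=0, D=0, E=0, E1 = 1 but E2 = 0.

No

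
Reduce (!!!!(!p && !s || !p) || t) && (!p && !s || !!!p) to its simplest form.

!p

(!!!!(!p && !s || !p) || t) && (!p && !s || !!!p)
= (!!!!(!p && !s || !p) || t) && (!p && !s || !p)
= (!!(!p && !s || !p) || t) && (!p && !s || !p)
= (!p && !s || !p || t) && (!p && !s || !p)
= !p && !s || !p
= !p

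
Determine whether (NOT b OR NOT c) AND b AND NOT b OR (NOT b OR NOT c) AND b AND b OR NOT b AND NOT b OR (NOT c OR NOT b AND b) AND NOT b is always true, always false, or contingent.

(NOT b OR NOT c) AND b AND NOT b OR (NOT b OR NOT c) AND b AND b OR NOT b AND NOT b OR (NOT c OR NOT b AND b) AND NOT b
= (NOT b OR NOT c) AND b OR NOT b AND NOT b OR (NOT c OR NOT b AND b) AND NOT b   [distribution]
= (NOT b OR NOT c) AND b OR NOT b AND NOT b OR NOT c AND NOT b   [complement / identity]
= (NOT b OR NOT c) AND b OR NOT b AND (NOT b OR NOT c)   [distribution]
= NOT b OR NOT c   [distribution]
This depends on b, c, so it is not a constant.

contingent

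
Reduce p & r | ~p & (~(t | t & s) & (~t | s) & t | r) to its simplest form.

p & r | ~p & (~(t | t & s) & (~t | s) & t | r)
= p & r | ~p & (~t & (~t | s) & t | r)   — absorption
= p & r | ~p & (~t & t | r)   — absorption
= p & r | ~p & r   — complement / identity
= r   — distribution

r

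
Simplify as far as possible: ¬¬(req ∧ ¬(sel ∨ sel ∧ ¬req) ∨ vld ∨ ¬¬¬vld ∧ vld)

¬¬(req ∧ ¬(sel ∨ sel ∧ ¬req) ∨ vld ∨ ¬¬¬vld ∧ vld)
= ¬¬(req ∧ ¬sel ∨ vld ∨ ¬¬¬vld ∧ vld)   (absorption)
= ¬¬(req ∧ ¬sel ∨ vld ∨ ¬vld ∧ vld)   (double negation)
= ¬¬(req ∧ ¬sel ∨ vld)   (complement / identity)
= req ∧ ¬sel ∨ vld   (double negation)

req ∧ ¬sel ∨ vld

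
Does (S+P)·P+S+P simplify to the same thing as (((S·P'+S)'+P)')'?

No

E1: (S+P)·P+S+P
    = S+P
E2: (((S·P'+S)'+P)')'
    = (S·P'+S)'+P
    = S'+P
These differ: at P=0, S=0, E1 = 0 but E2 = 1.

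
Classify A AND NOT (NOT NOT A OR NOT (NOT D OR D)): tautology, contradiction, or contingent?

A AND NOT (NOT NOT A OR NOT (NOT D OR D))
= A AND NOT A AND (NOT D OR D)   [De Morgan]
= A AND NOT A   [complement / identity]
= FALSE   [complement]

contradiction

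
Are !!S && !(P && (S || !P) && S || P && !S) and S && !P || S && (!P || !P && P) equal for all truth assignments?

E1: !!S && !(P && (S || !P) && S || P && !S)
    = !!S && !(P && S || P && !S)
    = !!S && !P
    = S && !P
E2: S && !P || S && (!P || !P && P)
    = S && !P || S && !P
    = S && !P
Both reduce to S && !P, so they are equivalent.

Yes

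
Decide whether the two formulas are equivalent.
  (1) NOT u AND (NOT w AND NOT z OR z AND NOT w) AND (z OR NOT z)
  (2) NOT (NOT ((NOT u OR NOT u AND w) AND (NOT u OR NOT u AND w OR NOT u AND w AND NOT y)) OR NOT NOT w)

Yes

E1: NOT u AND (NOT w AND NOT z OR z AND NOT w) AND (z OR NOT z)
    = NOT u AND NOT w AND (z OR NOT z)   [distribution]
    = NOT u AND NOT w   [complement / identity]
E2: NOT (NOT ((NOT u OR NOT u AND w) AND (NOT u OR NOT u AND w OR NOT u AND w AND NOT y)) OR NOT NOT w)
    = NOT (NOT ((NOT u OR NOT u AND w) AND (NOT u OR NOT u AND w)) OR NOT NOT w)   [absorption]
    = NOT (NOT (NOT u OR NOT u AND w) OR NOT NOT w)   [idempotence]
    = (NOT u OR NOT u AND w) AND NOT w   [De Morgan]
    = NOT u AND NOT w   [absorption]
Both reduce to NOT u AND NOT w, so they are equivalent.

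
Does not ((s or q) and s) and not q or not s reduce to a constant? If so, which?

no

not ((s or q) and s) and not q or not s
= not s and not q or not s   (absorption)
= not s   (absorption)
This depends on s, so it is not a constant.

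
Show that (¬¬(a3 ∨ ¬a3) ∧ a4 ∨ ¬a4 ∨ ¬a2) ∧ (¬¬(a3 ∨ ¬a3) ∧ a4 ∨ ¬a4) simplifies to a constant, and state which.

(¬¬(a3 ∨ ¬a3) ∧ a4 ∨ ¬a4 ∨ ¬a2) ∧ (¬¬(a3 ∨ ¬a3) ∧ a4 ∨ ¬a4)
= ¬¬(a3 ∨ ¬a3) ∧ a4 ∨ ¬a4   (absorption)
= (a3 ∨ ¬a3) ∧ a4 ∨ ¬a4   (double negation)
= a4 ∨ ¬a4   (complement / identity)
= True   (complement)

True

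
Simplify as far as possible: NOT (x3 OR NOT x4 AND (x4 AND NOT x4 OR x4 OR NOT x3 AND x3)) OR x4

NOT (x3 OR NOT x4 AND (x4 AND NOT x4 OR x4 OR NOT x3 AND x3)) OR x4
= NOT (x3 OR NOT x4 AND (x4 AND NOT x4 OR x4)) OR x4   — complement / identity
= NOT (x3 OR NOT x4 AND x4) OR x4   — complement / identity
= NOT x3 OR x4   — complement / identity

NOT x3 OR x4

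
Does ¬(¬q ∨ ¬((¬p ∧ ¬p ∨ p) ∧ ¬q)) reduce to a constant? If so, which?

yes, False

¬(¬q ∨ ¬((¬p ∧ ¬p ∨ p) ∧ ¬q))
= ¬(¬q ∨ ¬((¬p ∨ p) ∧ ¬q))   (idempotence)
= q ∧ (¬p ∨ p) ∧ ¬q   (De Morgan)
= q ∧ ¬q   (complement / identity)
= False   (complement)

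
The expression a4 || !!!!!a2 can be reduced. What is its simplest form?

a4 || !!!!!a2
= a4 || !!!a2
= a4 || !a2

a4 || !a2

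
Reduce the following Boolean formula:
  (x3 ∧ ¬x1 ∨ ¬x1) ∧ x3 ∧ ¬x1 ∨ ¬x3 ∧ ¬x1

(x3 ∧ ¬x1 ∨ ¬x1) ∧ x3 ∧ ¬x1 ∨ ¬x3 ∧ ¬x1
= x3 ∧ ¬x1 ∨ ¬x3 ∧ ¬x1   (absorption)
= ¬x1   (distribution)

¬x1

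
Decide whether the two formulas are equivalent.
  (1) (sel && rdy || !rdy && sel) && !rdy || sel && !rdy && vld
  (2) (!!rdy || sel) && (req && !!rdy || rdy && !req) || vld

No

E1: (sel && rdy || !rdy && sel) && !rdy || sel && !rdy && vld
    = sel && !rdy || sel && !rdy && vld
    = sel && !rdy
E2: (!!rdy || sel) && (req && !!rdy || rdy && !req) || vld
    = (!!rdy || sel) && (req && rdy || rdy && !req) || vld
    = (!!rdy || sel) && rdy || vld
    = (rdy || sel) && rdy || vld
    = rdy || vld
These differ: at rdy=1, req=0, sel=1, vld=1, E1 = 0 but E2 = 1.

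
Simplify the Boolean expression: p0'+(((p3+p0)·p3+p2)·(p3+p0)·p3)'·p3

p0'+(((p3+p0)·p3+p2)·(p3+p0)·p3)'·p3
= p0'+((p3+p0)·p3)'·p3   [absorption]
= p0'+p3'·p3   [absorption]
= p0'   [complement / identity]

p0'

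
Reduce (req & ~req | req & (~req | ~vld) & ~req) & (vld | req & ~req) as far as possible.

0

(req & ~req | req & (~req | ~vld) & ~req) & (vld | req & ~req)
= req & (~req | ~vld) & ~req & vld | req & ~req   [distribution]
= req & ~req & vld | req & ~req   [absorption]
= req & ~req   [absorption]
= 0   [complement]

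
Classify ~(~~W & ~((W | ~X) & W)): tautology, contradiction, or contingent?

~(~~W & ~((W | ~X) & W))
= ~W | (W | ~X) & W   (De Morgan)
= ~W | W   (absorption)
= 1   (complement)

tautology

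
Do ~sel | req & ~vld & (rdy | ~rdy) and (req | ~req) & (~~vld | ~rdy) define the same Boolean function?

No

E1: ~sel | req & ~vld & (rdy | ~rdy)
    = ~sel | req & ~vld   (complement / identity)
E2: (req | ~req) & (~~vld | ~rdy)
    = ~~vld | ~rdy   (complement / identity)
    = vld | ~rdy   (double negation)
These differ: at rdy=1, req=0, sel=1, vld=1, E1 = 0 but E2 = 1.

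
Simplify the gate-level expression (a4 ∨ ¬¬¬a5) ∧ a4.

(a4 ∨ ¬¬¬a5) ∧ a4
= (a4 ∨ ¬a5) ∧ a4   [double negation]
= a4   [absorption]

a4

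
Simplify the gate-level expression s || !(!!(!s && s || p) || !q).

s || !p && q

s || !(!!(!s && s || p) || !q)
= s || !(!!p || !q)   (complement / identity)
= s || !p && q   (De Morgan)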